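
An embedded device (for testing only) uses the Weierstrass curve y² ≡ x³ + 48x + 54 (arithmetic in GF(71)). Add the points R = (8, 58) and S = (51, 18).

(1, 23)

(8, 58) + (51, 18). λ = (18 - 58)/(51 - 8) ≡ 31/43 mod 71. 43⁻¹ ≡ 38 (mod 71), so λ ≡ 42.
  x = λ² - 8 - 51 = 1764 - 59 ≡ 1; y = λ·(8 - 1) - 58 ≡ 23. → (1, 23)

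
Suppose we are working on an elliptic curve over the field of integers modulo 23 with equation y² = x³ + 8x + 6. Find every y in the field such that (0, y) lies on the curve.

11, 12

x³ + 8x + 6 = 6 ≡ 6 (mod 23).
Square roots of 6 mod 23: 11 and 12 (since 11² = 121 ≡ 6).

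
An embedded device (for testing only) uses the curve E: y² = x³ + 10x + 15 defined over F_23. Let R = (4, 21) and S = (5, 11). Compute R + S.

(22, 21)

(4, 21) + (5, 11). λ = (11 - 21)/(5 - 4) ≡ 13/1 mod 23. 1⁻¹ ≡ 1 (mod 23) since 1·1 = 1 ≡ 1, so λ ≡ 13.
  x = λ² - 4 - 5 = 169 - 9 ≡ 22; y = λ·(4 - 22) - 21 ≡ 21. → (22, 21)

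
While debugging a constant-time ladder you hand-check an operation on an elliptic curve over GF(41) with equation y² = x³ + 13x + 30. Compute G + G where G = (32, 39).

tangent at (32, 39): λ = (3·32² + 13)/(2·39) ≡ 10/37. 37⁻¹ ≡ 10 (mod 41), so λ ≡ 10·10 ≡ 18.
  x = λ² - 32 - 32 = 324 - 64 ≡ 14; y = λ·(32 - 14) - 39 ≡ 39. → (14, 39)

(14, 39)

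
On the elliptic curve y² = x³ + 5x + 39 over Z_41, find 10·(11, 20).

Write G = (11, 20).
Double-and-add on 10 = (1010)₂. Start with G = (11, 20) for the leading 1-bit.
double: tangent at (11, 20): λ = (3·11² + 5)/(2·20) ≡ 40/40. 40⁻¹ ≡ 40 (mod 41), so λ ≡ 40·40 ≡ 1.
  x = λ² - 11 - 11 = 1 - 22 ≡ 20; y = λ·(11 - 20) - 20 ≡ 12. → (20, 12)
double: tangent at (20, 12): λ = (3·20² + 5)/(2·12) ≡ 16/24. 24⁻¹ ≡ 12 (mod 41), so λ ≡ 16·12 ≡ 28.
  x = λ² - 20 - 20 = 784 - 40 ≡ 6; y = λ·(20 - 6) - 12 ≡ 11. → (6, 11)
add G: (6, 11) + (11, 20). λ = (20 - 11)/(11 - 6) ≡ 9/5 mod 41. 5⁻¹ ≡ 33 (mod 41) since 5·33 = 165 ≡ 1, so λ ≡ 10.
  x = λ² - 6 - 11 = 100 - 17 ≡ 1; y = λ·(6 - 1) - 11 ≡ 39. → (1, 39)
double: tangent at (1, 39): λ = (3·1² + 5)/(2·39) ≡ 8/37. 37⁻¹ ≡ 10 (mod 41), so λ ≡ 8·10 ≡ 39.
  x = λ² - 1 - 1 = 1521 - 2 ≡ 2; y = λ·(1 - 2) - 39 ≡ 4. → (2, 4)

(2, 4)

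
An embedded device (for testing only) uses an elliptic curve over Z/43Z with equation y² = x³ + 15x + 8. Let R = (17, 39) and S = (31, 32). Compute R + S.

(17, 39) + (31, 32). λ = (32 - 39)/(31 - 17) ≡ 36/14 mod 43. 14⁻¹ ≡ 40 (mod 43), so λ ≡ 21.
  x = λ² - 17 - 31 = 441 - 48 ≡ 6; y = λ·(17 - 6) - 39 ≡ 20. → (6, 20)

(6, 20)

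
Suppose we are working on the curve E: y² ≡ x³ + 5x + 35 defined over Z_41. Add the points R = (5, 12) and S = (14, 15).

(13, 40)

(5, 12) + (14, 15). λ = (15 - 12)/(14 - 5) ≡ 3/9 mod 41. 9⁻¹ ≡ 32 (mod 41), so λ ≡ 14.
  x = λ² - 5 - 14 = 196 - 19 ≡ 13; y = λ·(5 - 13) - 12 ≡ 40. → (13, 40)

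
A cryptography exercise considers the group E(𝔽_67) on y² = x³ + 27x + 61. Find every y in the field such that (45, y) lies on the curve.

x³ + 27x + 61 = 92401 ≡ 8 (mod 67).
8 is a non-residue mod 67; no y exists.

none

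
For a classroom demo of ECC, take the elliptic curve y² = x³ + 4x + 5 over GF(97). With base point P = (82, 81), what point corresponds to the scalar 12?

Repeated addition: build up to 12P.
2P: tangent at (82, 81): λ = (3·82² + 4)/(2·81) ≡ 0/65. 65⁻¹ ≡ 3 (mod 97), so λ ≡ 0·3 ≡ 0.
  x = λ² - 82 - 82 = 0 - 164 ≡ 30; y = λ·(82 - 30) - 81 ≡ 16. → (30, 16)
3P: (30, 16) + (82, 81). λ = (81 - 16)/(82 - 30) ≡ 65/52 mod 97. 52⁻¹ ≡ 28 (mod 97), so λ ≡ 74.
  x = λ² - 30 - 82 = 5476 - 112 ≡ 29; y = λ·(30 - 29) - 16 ≡ 58. → (29, 58)
4P: (29, 58) + (82, 81). λ = (81 - 58)/(82 - 29) ≡ 23/53 mod 97. 53⁻¹ ≡ 11 (mod 97) since 53·11 = 583 ≡ 1, so λ ≡ 59.
  x = λ² - 29 - 82 = 3481 - 111 ≡ 72; y = λ·(29 - 72) - 58 ≡ 24. → (72, 24)
5P: (72, 24) + (82, 81). λ = (81 - 24)/(82 - 72) ≡ 57/10 mod 97. 10⁻¹ ≡ 68 (mod 97) since 10·68 = 680 ≡ 1, so λ ≡ 93.
  x = λ² - 72 - 82 = 8649 - 154 ≡ 56; y = λ·(72 - 56) - 24 ≡ 9. → (56, 9)
6P: (56, 9) + (82, 81). λ = (81 - 9)/(82 - 56) ≡ 72/26 mod 97. 26⁻¹ ≡ 56 (mod 97), so λ ≡ 55.
  x = λ² - 56 - 82 = 3025 - 138 ≡ 74; y = λ·(56 - 74) - 9 ≡ 68. → (74, 68)
7P: (74, 68) + (82, 81). λ = (81 - 68)/(82 - 74) ≡ 13/8 mod 97. 8⁻¹ ≡ 85 (mod 97) since 8·85 = 680 ≡ 1, so λ ≡ 38.
  x = λ² - 74 - 82 = 1444 - 156 ≡ 27; y = λ·(74 - 27) - 68 ≡ 69. → (27, 69)
8P: (27, 69) + (82, 81). λ = (81 - 69)/(82 - 27) ≡ 12/55 mod 97. 55⁻¹ ≡ 30 (mod 97), so λ ≡ 69.
  x = λ² - 27 - 82 = 4761 - 109 ≡ 93; y = λ·(27 - 93) - 69 ≡ 33. → (93, 33)
9P: (93, 33) + (82, 81). λ = (81 - 33)/(82 - 93) ≡ 48/86 mod 97. 86⁻¹ ≡ 44 (mod 97) since 86·44 = 3784 ≡ 1, so λ ≡ 75.
  x = λ² - 93 - 82 = 5625 - 175 ≡ 18; y = λ·(93 - 18) - 33 ≡ 63. → (18, 63)
10P: (18, 63) + (82, 81). λ = (81 - 63)/(82 - 18) ≡ 18/64 mod 97. 64⁻¹ ≡ 47 (mod 97) since 64·47 = 3008 ≡ 1, so λ ≡ 70.
  x = λ² - 18 - 82 = 4900 - 100 ≡ 47; y = λ·(18 - 47) - 63 ≡ 41. → (47, 41)
11P: (47, 41) + (82, 81). λ = (81 - 41)/(82 - 47) ≡ 40/35 mod 97. 35⁻¹ ≡ 61 (mod 97) since 35·61 = 2135 ≡ 1, so λ ≡ 15.
  x = λ² - 47 - 82 = 225 - 129 ≡ 96; y = λ·(47 - 96) - 41 ≡ 0. → (96, 0)
12P: (96, 0) + (82, 81). λ = (81 - 0)/(82 - 96) ≡ 81/83 mod 97. 83⁻¹ ≡ 90 (mod 97), so λ ≡ 15.
  x = λ² - 96 - 82 = 225 - 178 ≡ 47; y = λ·(96 - 47) - 0 ≡ 56. → (47, 56)

(47, 56)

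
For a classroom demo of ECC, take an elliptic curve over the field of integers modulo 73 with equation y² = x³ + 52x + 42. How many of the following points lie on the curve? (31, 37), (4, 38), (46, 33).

(31, 37): 37² ≡ 55, rhs ≡ 55 → on.
(4, 38): 38² ≡ 57, rhs ≡ 22 → off.
(46, 33): 33² ≡ 67, rhs ≡ 52 → off.

1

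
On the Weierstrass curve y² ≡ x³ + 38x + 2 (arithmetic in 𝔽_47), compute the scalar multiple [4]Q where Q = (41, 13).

Repeated addition: build up to 4Q.
2Q: tangent at (41, 13): λ = (3·41² + 38)/(2·13) ≡ 5/26. 26⁻¹ ≡ 38 (mod 47), so λ ≡ 5·38 ≡ 2.
  x = λ² - 41 - 41 = 4 - 82 ≡ 16; y = λ·(41 - 16) - 13 ≡ 37. → (16, 37)
3Q: (16, 37) + (41, 13). λ = (13 - 37)/(41 - 16) ≡ 23/25 mod 47. 25⁻¹ ≡ 32 (mod 47) since 25·32 = 800 ≡ 1, so λ ≡ 31.
  x = λ² - 16 - 41 = 961 - 57 ≡ 11; y = λ·(16 - 11) - 37 ≡ 24. → (11, 24)
4Q: (11, 24) + (41, 13). λ = (13 - 24)/(41 - 11) ≡ 36/30 mod 47. 30⁻¹ ≡ 11 (mod 47), so λ ≡ 20.
  x = λ² - 11 - 41 = 400 - 52 ≡ 19; y = λ·(11 - 19) - 24 ≡ 4. → (19, 4)

(19, 4)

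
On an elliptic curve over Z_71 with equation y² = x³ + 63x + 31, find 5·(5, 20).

(70, 40)

Write Q = (5, 20).
Repeated addition: build up to 5Q.
2Q: tangent at (5, 20): λ = (3·5² + 63)/(2·20) ≡ 67/40. 40⁻¹ ≡ 16 (mod 71) since 40·16 = 640 ≡ 1, so λ ≡ 67·16 ≡ 7.
  x = λ² - 5 - 5 = 49 - 10 ≡ 39; y = λ·(5 - 39) - 20 ≡ 26. → (39, 26)
3Q: (39, 26) + (5, 20). λ = (20 - 26)/(5 - 39) ≡ 65/37 mod 71. 37⁻¹ ≡ 48 (mod 71) since 37·48 = 1776 ≡ 1, so λ ≡ 67.
  x = λ² - 39 - 5 = 4489 - 44 ≡ 43; y = λ·(39 - 43) - 26 ≡ 61. → (43, 61)
4Q: (43, 61) + (5, 20). λ = (20 - 61)/(5 - 43) ≡ 30/33 mod 71. 33⁻¹ ≡ 28 (mod 71) since 33·28 = 924 ≡ 1, so λ ≡ 59.
  x = λ² - 43 - 5 = 3481 - 48 ≡ 25; y = λ·(43 - 25) - 61 ≡ 7. → (25, 7)
5Q: (25, 7) + (5, 20). λ = (20 - 7)/(5 - 25) ≡ 13/51 mod 71. 51⁻¹ ≡ 39 (mod 71) since 51·39 = 1989 ≡ 1, so λ ≡ 10.
  x = λ² - 25 - 5 = 100 - 30 ≡ 70; y = λ·(25 - 70) - 7 ≡ 40. → (70, 40)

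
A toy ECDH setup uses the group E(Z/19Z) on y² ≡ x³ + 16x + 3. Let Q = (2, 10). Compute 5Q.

(11, 3)

Double-and-add on 5 = (101)₂. Start with Q = (2, 10) for the leading 1-bit.
double: tangent at (2, 10): λ = (3·2² + 16)/(2·10) ≡ 9/1. 1⁻¹ ≡ 1 (mod 19) since 1·1 = 1 ≡ 1, so λ ≡ 9·1 ≡ 9.
  x = λ² - 2 - 2 = 81 - 4 ≡ 1; y = λ·(2 - 1) - 10 ≡ 18. → (1, 18)
double: tangent at (1, 18): λ = (3·1² + 16)/(2·18) ≡ 0/17. 17⁻¹ ≡ 9 (mod 19), so λ ≡ 0·9 ≡ 0.
  x = λ² - 1 - 1 = 0 - 2 ≡ 17; y = λ·(1 - 17) - 18 ≡ 1. → (17, 1)
add Q: (17, 1) + (2, 10). λ = (10 - 1)/(2 - 17) ≡ 9/4 mod 19. 4⁻¹ ≡ 5 (mod 19), so λ ≡ 7.
  x = λ² - 17 - 2 = 49 - 19 ≡ 11; y = λ·(17 - 11) - 1 ≡ 3. → (11, 3)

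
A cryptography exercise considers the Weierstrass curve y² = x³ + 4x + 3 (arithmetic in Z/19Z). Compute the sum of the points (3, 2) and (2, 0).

(3, 2) + (2, 0). λ = (0 - 2)/(2 - 3) ≡ 17/18 mod 19. 18⁻¹ ≡ 18 (mod 19), so λ ≡ 2.
  x = λ² - 3 - 2 = 4 - 5 ≡ 18; y = λ·(3 - 18) - 2 ≡ 6. → (18, 6)

(18, 6)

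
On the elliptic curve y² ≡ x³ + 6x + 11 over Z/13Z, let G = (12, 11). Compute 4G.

(6, 4)

Double-and-add on 4 = (100)₂. Start with G = (12, 11) for the leading 1-bit.
double: tangent at (12, 11): λ = (3·12² + 6)/(2·11) ≡ 9/9. 9⁻¹ ≡ 3 (mod 13), so λ ≡ 9·3 ≡ 1.
  x = λ² - 12 - 12 = 1 - 24 ≡ 3; y = λ·(12 - 3) - 11 ≡ 11. → (3, 11)
double: tangent at (3, 11): λ = (3·3² + 6)/(2·11) ≡ 7/9. 9⁻¹ ≡ 3 (mod 13), so λ ≡ 7·3 ≡ 8.
  x = λ² - 3 - 3 = 64 - 6 ≡ 6; y = λ·(3 - 6) - 11 ≡ 4. → (6, 4)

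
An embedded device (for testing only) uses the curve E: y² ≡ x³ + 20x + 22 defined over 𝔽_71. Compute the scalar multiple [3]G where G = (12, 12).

(61, 61)

Repeated addition: build up to 3G.
2G: tangent at (12, 12): λ = (3·12² + 20)/(2·12) ≡ 26/24. 24⁻¹ ≡ 3 (mod 71) since 24·3 = 72 ≡ 1, so λ ≡ 26·3 ≡ 7.
  x = λ² - 12 - 12 = 49 - 24 ≡ 25; y = λ·(12 - 25) - 12 ≡ 39. → (25, 39)
3G: (25, 39) + (12, 12). λ = (12 - 39)/(12 - 25) ≡ 44/58 mod 71. 58⁻¹ ≡ 60 (mod 71), so λ ≡ 13.
  x = λ² - 25 - 12 = 169 - 37 ≡ 61; y = λ·(25 - 61) - 39 ≡ 61. → (61, 61)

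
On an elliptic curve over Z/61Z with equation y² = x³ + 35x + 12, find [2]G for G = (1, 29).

(50, 2)

tangent at (1, 29): λ = (3·1² + 35)/(2·29) ≡ 38/58. 58⁻¹ ≡ 20 (mod 61) since 58·20 = 1160 ≡ 1, so λ ≡ 38·20 ≡ 28.
  x = λ² - 1 - 1 = 784 - 2 ≡ 50; y = λ·(1 - 50) - 29 ≡ 2. → (50, 2)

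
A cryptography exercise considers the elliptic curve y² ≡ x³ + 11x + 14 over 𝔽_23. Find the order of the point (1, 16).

2P: tangent at (1, 16): λ = (3·1² + 11)/(2·16) ≡ 14/9. 9⁻¹ ≡ 18 (mod 23) since 9·18 = 162 ≡ 1, so λ ≡ 14·18 ≡ 22.
  x = λ² - 1 - 1 = 484 - 2 ≡ 22; y = λ·(1 - 22) - 16 ≡ 5. → (22, 5)
3P: (22, 5) + (1, 16). λ = (16 - 5)/(1 - 22) ≡ 11/2 mod 23. 2⁻¹ ≡ 12 (mod 23), so λ ≡ 17.
  x = λ² - 22 - 1 = 289 - 23 ≡ 13; y = λ·(22 - 13) - 5 ≡ 10. → (13, 10)
4P: (13, 10) + (1, 16). λ = (16 - 10)/(1 - 13) ≡ 6/11 mod 23. 11⁻¹ ≡ 21 (mod 23) since 11·21 = 231 ≡ 1, so λ ≡ 11.
  x = λ² - 13 - 1 = 121 - 14 ≡ 15; y = λ·(13 - 15) - 10 ≡ 14. → (15, 14)
5P: (15, 14) + (1, 16). λ = (16 - 14)/(1 - 15) ≡ 2/9 mod 23. 9⁻¹ ≡ 18 (mod 23) since 9·18 = 162 ≡ 1, so λ ≡ 13.
  x = λ² - 15 - 1 = 169 - 16 ≡ 15; y = λ·(15 - 15) - 14 ≡ 9. → (15, 9)
6P: (15, 9) + (1, 16). λ = (16 - 9)/(1 - 15) ≡ 7/9 mod 23. 9⁻¹ ≡ 18 (mod 23) since 9·18 = 162 ≡ 1, so λ ≡ 11.
  x = λ² - 15 - 1 = 121 - 16 ≡ 13; y = λ·(15 - 13) - 9 ≡ 13. → (13, 13)
7P: (13, 13) + (1, 16). λ = (16 - 13)/(1 - 13) ≡ 3/11 mod 23. 11⁻¹ ≡ 21 (mod 23) since 11·21 = 231 ≡ 1, so λ ≡ 17.
  x = λ² - 13 - 1 = 289 - 14 ≡ 22; y = λ·(13 - 22) - 13 ≡ 18. → (22, 18)
8P: (22, 18) + (1, 16). λ = (16 - 18)/(1 - 22) ≡ 21/2 mod 23. 2⁻¹ ≡ 12 (mod 23), so λ ≡ 22.
  x = λ² - 22 - 1 = 484 - 23 ≡ 1; y = λ·(22 - 1) - 18 ≡ 7. → (1, 7)
9P: (1, 7) + (1, 16): same x and y₁ ≡ -y₂, so the sum is ∞.
9P = ∞, so the order is 9.

9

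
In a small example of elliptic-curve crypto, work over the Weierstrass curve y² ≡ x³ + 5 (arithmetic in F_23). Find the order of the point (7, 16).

2P: tangent at (7, 16): λ = (3·7² + 0)/(2·16) ≡ 9/9. 9⁻¹ ≡ 18 (mod 23), so λ ≡ 9·18 ≡ 1.
  x = λ² - 7 - 7 = 1 - 14 ≡ 10; y = λ·(7 - 10) - 16 ≡ 4. → (10, 4)
3P: (10, 4) + (7, 16). λ = (16 - 4)/(7 - 10) ≡ 12/20 mod 23. 20⁻¹ ≡ 15 (mod 23) since 20·15 = 300 ≡ 1, so λ ≡ 19.
  x = λ² - 10 - 7 = 361 - 17 ≡ 22; y = λ·(10 - 22) - 4 ≡ 21. → (22, 21)
4P: (22, 21) + (7, 16). λ = (16 - 21)/(7 - 22) ≡ 18/8 mod 23. 8⁻¹ ≡ 3 (mod 23), so λ ≡ 8.
  x = λ² - 22 - 7 = 64 - 29 ≡ 12; y = λ·(22 - 12) - 21 ≡ 13. → (12, 13)
5P: (12, 13) + (7, 16). λ = (16 - 13)/(7 - 12) ≡ 3/18 mod 23. 18⁻¹ ≡ 9 (mod 23) since 18·9 = 162 ≡ 1, so λ ≡ 4.
  x = λ² - 12 - 7 = 16 - 19 ≡ 20; y = λ·(12 - 20) - 13 ≡ 1. → (20, 1)
6P: (20, 1) + (7, 16). λ = (16 - 1)/(7 - 20) ≡ 15/10 mod 23. 10⁻¹ ≡ 7 (mod 23), so λ ≡ 13.
  x = λ² - 20 - 7 = 169 - 27 ≡ 4; y = λ·(20 - 4) - 1 ≡ 0. → (4, 0)
7P: (4, 0) + (7, 16). λ = (16 - 0)/(7 - 4) ≡ 16/3 mod 23. 3⁻¹ ≡ 8 (mod 23), so λ ≡ 13.
  x = λ² - 4 - 7 = 169 - 11 ≡ 20; y = λ·(4 - 20) - 0 ≡ 22. → (20, 22)
8P: (20, 22) + (7, 16). λ = (16 - 22)/(7 - 20) ≡ 17/10 mod 23. 10⁻¹ ≡ 7 (mod 23), so λ ≡ 4.
  x = λ² - 20 - 7 = 16 - 27 ≡ 12; y = λ·(20 - 12) - 22 ≡ 10. → (12, 10)
9P: (12, 10) + (7, 16). λ = (16 - 10)/(7 - 12) ≡ 6/18 mod 23. 18⁻¹ ≡ 9 (mod 23), so λ ≡ 8.
  x = λ² - 12 - 7 = 64 - 19 ≡ 22; y = λ·(12 - 22) - 10 ≡ 2. → (22, 2)
10P: (22, 2) + (7, 16). λ = (16 - 2)/(7 - 22) ≡ 14/8 mod 23. 8⁻¹ ≡ 3 (mod 23) since 8·3 = 24 ≡ 1, so λ ≡ 19.
  x = λ² - 22 - 7 = 361 - 29 ≡ 10; y = λ·(22 - 10) - 2 ≡ 19. → (10, 19)
11P: (10, 19) + (7, 16). λ = (16 - 19)/(7 - 10) ≡ 20/20 mod 23. 20⁻¹ ≡ 15 (mod 23) since 20·15 = 300 ≡ 1, so λ ≡ 1.
  x = λ² - 10 - 7 = 1 - 17 ≡ 7; y = λ·(10 - 7) - 19 ≡ 7. → (7, 7)
12P: (7, 7) + (7, 16): same x and y₁ ≡ -y₂, so the sum is O.
12P = O, so the order is 12.

12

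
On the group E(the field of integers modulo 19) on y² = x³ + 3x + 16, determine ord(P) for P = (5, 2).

10

2P: tangent at (5, 2): λ = (3·5² + 3)/(2·2) ≡ 2/4. 4⁻¹ ≡ 5 (mod 19), so λ ≡ 2·5 ≡ 10.
  x = λ² - 5 - 5 = 100 - 10 ≡ 14; y = λ·(5 - 14) - 2 ≡ 3. → (14, 3)
3P: (14, 3) + (5, 2). λ = (2 - 3)/(5 - 14) ≡ 18/10 mod 19. 10⁻¹ ≡ 2 (mod 19), so λ ≡ 17.
  x = λ² - 14 - 5 = 289 - 19 ≡ 4; y = λ·(14 - 4) - 3 ≡ 15. → (4, 15)
4P: (4, 15) + (5, 2). λ = (2 - 15)/(5 - 4) ≡ 6/1 mod 19. 1⁻¹ ≡ 1 (mod 19) since 1·1 = 1 ≡ 1, so λ ≡ 6.
  x = λ² - 4 - 5 = 36 - 9 ≡ 8; y = λ·(4 - 8) - 15 ≡ 18. → (8, 18)
5P: (8, 18) + (5, 2). λ = (2 - 18)/(5 - 8) ≡ 3/16 mod 19. 16⁻¹ ≡ 6 (mod 19) since 16·6 = 96 ≡ 1, so λ ≡ 18.
  x = λ² - 8 - 5 = 324 - 13 ≡ 7; y = λ·(8 - 7) - 18 ≡ 0. → (7, 0)
6P: (7, 0) + (5, 2). λ = (2 - 0)/(5 - 7) ≡ 2/17 mod 19. 17⁻¹ ≡ 9 (mod 19), so λ ≡ 18.
  x = λ² - 7 - 5 = 324 - 12 ≡ 8; y = λ·(7 - 8) - 0 ≡ 1. → (8, 1)
7P: (8, 1) + (5, 2). λ = (2 - 1)/(5 - 8) ≡ 1/16 mod 19. 16⁻¹ ≡ 6 (mod 19), so λ ≡ 6.
  x = λ² - 8 - 5 = 36 - 13 ≡ 4; y = λ·(8 - 4) - 1 ≡ 4. → (4, 4)
8P: (4, 4) + (5, 2). λ = (2 - 4)/(5 - 4) ≡ 17/1 mod 19. 1⁻¹ ≡ 1 (mod 19), so λ ≡ 17.
  x = λ² - 4 - 5 = 289 - 9 ≡ 14; y = λ·(4 - 14) - 4 ≡ 16. → (14, 16)
9P: (14, 16) + (5, 2). λ = (2 - 16)/(5 - 14) ≡ 5/10 mod 19. 10⁻¹ ≡ 2 (mod 19), so λ ≡ 10.
  x = λ² - 14 - 5 = 100 - 19 ≡ 5; y = λ·(14 - 5) - 16 ≡ 17. → (5, 17)
10P: (5, 17) + (5, 2): same x and y₁ ≡ -y₂, so the sum is O.
10P = O, so the order is 10.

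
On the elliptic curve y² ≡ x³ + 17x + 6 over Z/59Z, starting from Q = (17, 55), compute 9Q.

Repeated addition: build up to 9Q.
2Q: tangent at (17, 55): λ = (3·17² + 17)/(2·55) ≡ 58/51. 51⁻¹ ≡ 22 (mod 59) since 51·22 = 1122 ≡ 1, so λ ≡ 58·22 ≡ 37.
  x = λ² - 17 - 17 = 1369 - 34 ≡ 37; y = λ·(17 - 37) - 55 ≡ 31. → (37, 31)
3Q: (37, 31) + (17, 55). λ = (55 - 31)/(17 - 37) ≡ 24/39 mod 59. 39⁻¹ ≡ 56 (mod 59) since 39·56 = 2184 ≡ 1, so λ ≡ 46.
  x = λ² - 37 - 17 = 2116 - 54 ≡ 56; y = λ·(37 - 56) - 31 ≡ 39. → (56, 39)
4Q: (56, 39) + (17, 55). λ = (55 - 39)/(17 - 56) ≡ 16/20 mod 59. 20⁻¹ ≡ 3 (mod 59) since 20·3 = 60 ≡ 1, so λ ≡ 48.
  x = λ² - 56 - 17 = 2304 - 73 ≡ 48; y = λ·(56 - 48) - 39 ≡ 50. → (48, 50)
5Q: (48, 50) + (17, 55). λ = (55 - 50)/(17 - 48) ≡ 5/28 mod 59. 28⁻¹ ≡ 19 (mod 59), so λ ≡ 36.
  x = λ² - 48 - 17 = 1296 - 65 ≡ 51; y = λ·(48 - 51) - 50 ≡ 19. → (51, 19)
6Q: (51, 19) + (17, 55). λ = (55 - 19)/(17 - 51) ≡ 36/25 mod 59. 25⁻¹ ≡ 26 (mod 59), so λ ≡ 51.
  x = λ² - 51 - 17 = 2601 - 68 ≡ 55; y = λ·(51 - 55) - 19 ≡ 13. → (55, 13)
7Q: (55, 13) + (17, 55). λ = (55 - 13)/(17 - 55) ≡ 42/21 mod 59. 21⁻¹ ≡ 45 (mod 59) since 21·45 = 945 ≡ 1, so λ ≡ 2.
  x = λ² - 55 - 17 = 4 - 72 ≡ 50; y = λ·(55 - 50) - 13 ≡ 56. → (50, 56)
8Q: (50, 56) + (17, 55). λ = (55 - 56)/(17 - 50) ≡ 58/26 mod 59. 26⁻¹ ≡ 25 (mod 59) since 26·25 = 650 ≡ 1, so λ ≡ 34.
  x = λ² - 50 - 17 = 1156 - 67 ≡ 27; y = λ·(50 - 27) - 56 ≡ 18. → (27, 18)
9Q: (27, 18) + (17, 55). λ = (55 - 18)/(17 - 27) ≡ 37/49 mod 59. 49⁻¹ ≡ 53 (mod 59) since 49·53 = 2597 ≡ 1, so λ ≡ 14.
  x = λ² - 27 - 17 = 196 - 44 ≡ 34; y = λ·(27 - 34) - 18 ≡ 2. → (34, 2)

(34, 2)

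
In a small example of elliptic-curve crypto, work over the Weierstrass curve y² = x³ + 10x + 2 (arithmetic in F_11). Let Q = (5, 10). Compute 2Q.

(6, 5)

tangent at (5, 10): λ = (3·5² + 10)/(2·10) ≡ 8/9. 9⁻¹ ≡ 5 (mod 11), so λ ≡ 8·5 ≡ 7.
  x = λ² - 5 - 5 = 49 - 10 ≡ 6; y = λ·(5 - 6) - 10 ≡ 5. → (6, 5)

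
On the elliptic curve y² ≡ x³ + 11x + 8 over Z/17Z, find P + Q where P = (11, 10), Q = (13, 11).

(11, 10) + (13, 11). λ = (11 - 10)/(13 - 11) ≡ 1/2 mod 17. 2⁻¹ ≡ 9 (mod 17) since 2·9 = 18 ≡ 1, so λ ≡ 9.
  x = λ² - 11 - 13 = 81 - 24 ≡ 6; y = λ·(11 - 6) - 10 ≡ 1. → (6, 1)

(6, 1)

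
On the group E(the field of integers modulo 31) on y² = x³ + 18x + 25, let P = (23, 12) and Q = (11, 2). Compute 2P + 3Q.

(2, 10)

First 2P:
Repeated addition: build up to 2P.
2P: tangent at (23, 12): λ = (3·23² + 18)/(2·12) ≡ 24/24. 24⁻¹ ≡ 22 (mod 31), so λ ≡ 24·22 ≡ 1.
  x = λ² - 23 - 23 = 1 - 46 ≡ 17; y = λ·(23 - 17) - 12 ≡ 25. → (17, 25)
2P = (17, 25).
Next 3Q:
Repeated addition: build up to 3Q.
2Q: tangent at (11, 2): λ = (3·11² + 18)/(2·2) ≡ 9/4. 4⁻¹ ≡ 8 (mod 31), so λ ≡ 9·8 ≡ 10.
  x = λ² - 11 - 11 = 100 - 22 ≡ 16; y = λ·(11 - 16) - 2 ≡ 10. → (16, 10)
3Q: (16, 10) + (11, 2). λ = (2 - 10)/(11 - 16) ≡ 23/26 mod 31. 26⁻¹ ≡ 6 (mod 31), so λ ≡ 14.
  x = λ² - 16 - 11 = 196 - 27 ≡ 14; y = λ·(16 - 14) - 10 ≡ 18. → (14, 18)
3Q = (14, 18).
Finally 2P + 3Q:
(17, 25) + (14, 18). λ = (18 - 25)/(14 - 17) ≡ 24/28 mod 31. 28⁻¹ ≡ 10 (mod 31) since 28·10 = 280 ≡ 1, so λ ≡ 23.
  x = λ² - 17 - 14 = 529 - 31 ≡ 2; y = λ·(17 - 2) - 25 ≡ 10. → (2, 10)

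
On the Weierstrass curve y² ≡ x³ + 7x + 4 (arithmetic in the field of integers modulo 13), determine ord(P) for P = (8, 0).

2

2P: (8, 0) + (8, 0): same x and y₁ ≡ -y₂, so the sum is 𝒪.
2P = 𝒪, so the order is 2.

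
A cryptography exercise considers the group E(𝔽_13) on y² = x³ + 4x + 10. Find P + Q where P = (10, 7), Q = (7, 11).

(10, 7) + (7, 11). λ = (11 - 7)/(7 - 10) ≡ 4/10 mod 13. 10⁻¹ ≡ 4 (mod 13), so λ ≡ 3.
  x = λ² - 10 - 7 = 9 - 17 ≡ 5; y = λ·(10 - 5) - 7 ≡ 8. → (5, 8)

(5, 8)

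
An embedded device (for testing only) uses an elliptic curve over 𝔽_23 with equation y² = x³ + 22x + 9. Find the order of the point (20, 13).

4

2P: tangent at (20, 13): λ = (3·20² + 22)/(2·13) ≡ 3/3. 3⁻¹ ≡ 8 (mod 23), so λ ≡ 3·8 ≡ 1.
  x = λ² - 20 - 20 = 1 - 40 ≡ 7; y = λ·(20 - 7) - 13 ≡ 0. → (7, 0)
3P: (7, 0) + (20, 13). λ = (13 - 0)/(20 - 7) ≡ 13/13 mod 23. 13⁻¹ ≡ 16 (mod 23) since 13·16 = 208 ≡ 1, so λ ≡ 1.
  x = λ² - 7 - 20 = 1 - 27 ≡ 20; y = λ·(7 - 20) - 0 ≡ 10. → (20, 10)
4P: (20, 10) + (20, 13): same x and y₁ ≡ -y₂, so the sum is the point at infinity.
4P = the point at infinity, so the order is 4.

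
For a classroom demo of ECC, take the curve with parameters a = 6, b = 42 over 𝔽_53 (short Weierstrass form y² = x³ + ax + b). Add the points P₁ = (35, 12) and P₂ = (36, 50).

(35, 12) + (36, 50). λ = (50 - 12)/(36 - 35) ≡ 38/1 mod 53. 1⁻¹ ≡ 1 (mod 53) since 1·1 = 1 ≡ 1, so λ ≡ 38.
  x = λ² - 35 - 36 = 1444 - 71 ≡ 48; y = λ·(35 - 48) - 12 ≡ 24. → (48, 24)

(48, 24)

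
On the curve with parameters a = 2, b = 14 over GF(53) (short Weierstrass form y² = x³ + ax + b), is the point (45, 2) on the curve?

y² = 2² ≡ 4; x³ + 2x + 14 = 91229 ≡ 16 (mod 53). 4 ≠ 16.

no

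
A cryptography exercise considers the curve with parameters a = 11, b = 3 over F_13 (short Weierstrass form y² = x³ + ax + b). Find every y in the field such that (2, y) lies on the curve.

x³ + 11x + 3 = 33 ≡ 7 (mod 13).
7 is a non-residue mod 13; no y exists.

none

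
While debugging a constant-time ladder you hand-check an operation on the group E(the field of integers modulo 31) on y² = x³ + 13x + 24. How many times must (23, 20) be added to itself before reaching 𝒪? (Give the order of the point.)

2P: tangent at (23, 20): λ = (3·23² + 13)/(2·20) ≡ 19/9. 9⁻¹ ≡ 7 (mod 31) since 9·7 = 63 ≡ 1, so λ ≡ 19·7 ≡ 9.
  x = λ² - 23 - 23 = 81 - 46 ≡ 4; y = λ·(23 - 4) - 20 ≡ 27. → (4, 27)
3P: (4, 27) + (23, 20). λ = (20 - 27)/(23 - 4) ≡ 24/19 mod 31. 19⁻¹ ≡ 18 (mod 31), so λ ≡ 29.
  x = λ² - 4 - 23 = 841 - 27 ≡ 8; y = λ·(4 - 8) - 27 ≡ 12. → (8, 12)
4P: (8, 12) + (23, 20). λ = (20 - 12)/(23 - 8) ≡ 8/15 mod 31. 15⁻¹ ≡ 29 (mod 31), so λ ≡ 15.
  x = λ² - 8 - 23 = 225 - 31 ≡ 8; y = λ·(8 - 8) - 12 ≡ 19. → (8, 19)
5P: (8, 19) + (23, 20). λ = (20 - 19)/(23 - 8) ≡ 1/15 mod 31. 15⁻¹ ≡ 29 (mod 31), so λ ≡ 29.
  x = λ² - 8 - 23 = 841 - 31 ≡ 4; y = λ·(8 - 4) - 19 ≡ 4. → (4, 4)
6P: (4, 4) + (23, 20). λ = (20 - 4)/(23 - 4) ≡ 16/19 mod 31. 19⁻¹ ≡ 18 (mod 31), so λ ≡ 9.
  x = λ² - 4 - 23 = 81 - 27 ≡ 23; y = λ·(4 - 23) - 4 ≡ 11. → (23, 11)
7P: (23, 11) + (23, 20): same x and y₁ ≡ -y₂, so the sum is 𝒪.
7P = 𝒪, so the order is 7.

7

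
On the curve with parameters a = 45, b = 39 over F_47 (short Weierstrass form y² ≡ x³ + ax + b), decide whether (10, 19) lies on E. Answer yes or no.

y² = 19² ≡ 32; x³ + 45x + 39 = 1489 ≡ 32 (mod 47). 32 = 32.

yes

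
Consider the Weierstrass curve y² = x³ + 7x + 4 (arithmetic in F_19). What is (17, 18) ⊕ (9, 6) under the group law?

(17, 18) + (9, 6). λ = (6 - 18)/(9 - 17) ≡ 7/11 mod 19. 11⁻¹ ≡ 7 (mod 19), so λ ≡ 11.
  x = λ² - 17 - 9 = 121 - 26 ≡ 0; y = λ·(17 - 0) - 18 ≡ 17. → (0, 17)

(0, 17)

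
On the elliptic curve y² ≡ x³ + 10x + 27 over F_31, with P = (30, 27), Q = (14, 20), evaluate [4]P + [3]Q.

(26, 21)

First 4P:
Double-and-add on 4 = (100)₂. Start with P = (30, 27) for the leading 1-bit.
double: tangent at (30, 27): λ = (3·30² + 10)/(2·27) ≡ 13/23. 23⁻¹ ≡ 27 (mod 31), so λ ≡ 13·27 ≡ 10.
  x = λ² - 30 - 30 = 100 - 60 ≡ 9; y = λ·(30 - 9) - 27 ≡ 28. → (9, 28)
double: tangent at (9, 28): λ = (3·9² + 10)/(2·28) ≡ 5/25. 25⁻¹ ≡ 5 (mod 31), so λ ≡ 5·5 ≡ 25.
  x = λ² - 9 - 9 = 625 - 18 ≡ 18; y = λ·(9 - 18) - 28 ≡ 26. → (18, 26)
4P = (18, 26).
Next 3Q:
Repeated addition: build up to 3Q.
2Q: tangent at (14, 20): λ = (3·14² + 10)/(2·20) ≡ 9/9. 9⁻¹ ≡ 7 (mod 31), so λ ≡ 9·7 ≡ 1.
  x = λ² - 14 - 14 = 1 - 28 ≡ 4; y = λ·(14 - 4) - 20 ≡ 21. → (4, 21)
3Q: (4, 21) + (14, 20). λ = (20 - 21)/(14 - 4) ≡ 30/10 mod 31. 10⁻¹ ≡ 28 (mod 31), so λ ≡ 3.
  x = λ² - 4 - 14 = 9 - 18 ≡ 22; y = λ·(4 - 22) - 21 ≡ 18. → (22, 18)
3Q = (22, 18).
Finally 4P + 3Q:
(18, 26) + (22, 18). λ = (18 - 26)/(22 - 18) ≡ 23/4 mod 31. 4⁻¹ ≡ 8 (mod 31), so λ ≡ 29.
  x = λ² - 18 - 22 = 841 - 40 ≡ 26; y = λ·(18 - 26) - 26 ≡ 21. → (26, 21)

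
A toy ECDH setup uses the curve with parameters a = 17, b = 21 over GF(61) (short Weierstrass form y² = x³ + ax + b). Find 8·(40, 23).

Write Q = (40, 23).
Repeated addition: build up to 8Q.
2Q: tangent at (40, 23): λ = (3·40² + 17)/(2·23) ≡ 59/46. 46⁻¹ ≡ 4 (mod 61), so λ ≡ 59·4 ≡ 53.
  x = λ² - 40 - 40 = 2809 - 80 ≡ 45; y = λ·(40 - 45) - 23 ≡ 17. → (45, 17)
3Q: (45, 17) + (40, 23). λ = (23 - 17)/(40 - 45) ≡ 6/56 mod 61. 56⁻¹ ≡ 12 (mod 61) since 56·12 = 672 ≡ 1, so λ ≡ 11.
  x = λ² - 45 - 40 = 121 - 85 ≡ 36; y = λ·(45 - 36) - 17 ≡ 21. → (36, 21)
4Q: (36, 21) + (40, 23). λ = (23 - 21)/(40 - 36) ≡ 2/4 mod 61. 4⁻¹ ≡ 46 (mod 61), so λ ≡ 31.
  x = λ² - 36 - 40 = 961 - 76 ≡ 31; y = λ·(36 - 31) - 21 ≡ 12. → (31, 12)
5Q: (31, 12) + (40, 23). λ = (23 - 12)/(40 - 31) ≡ 11/9 mod 61. 9⁻¹ ≡ 34 (mod 61), so λ ≡ 8.
  x = λ² - 31 - 40 = 64 - 71 ≡ 54; y = λ·(31 - 54) - 12 ≡ 48. → (54, 48)
6Q: (54, 48) + (40, 23). λ = (23 - 48)/(40 - 54) ≡ 36/47 mod 61. 47⁻¹ ≡ 13 (mod 61), so λ ≡ 41.
  x = λ² - 54 - 40 = 1681 - 94 ≡ 1; y = λ·(54 - 1) - 48 ≡ 51. → (1, 51)
7Q: (1, 51) + (40, 23). λ = (23 - 51)/(40 - 1) ≡ 33/39 mod 61. 39⁻¹ ≡ 36 (mod 61), so λ ≡ 29.
  x = λ² - 1 - 40 = 841 - 41 ≡ 7; y = λ·(1 - 7) - 51 ≡ 19. → (7, 19)
8Q: (7, 19) + (40, 23). λ = (23 - 19)/(40 - 7) ≡ 4/33 mod 61. 33⁻¹ ≡ 37 (mod 61), so λ ≡ 26.
  x = λ² - 7 - 40 = 676 - 47 ≡ 19; y = λ·(7 - 19) - 19 ≡ 35. → (19, 35)

(19, 35)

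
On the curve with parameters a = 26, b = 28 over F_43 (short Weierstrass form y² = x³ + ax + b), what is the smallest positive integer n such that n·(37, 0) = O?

2P: (37, 0) + (37, 0): same x and y₁ ≡ -y₂, so the sum is O.
2P = O, so the order is 2.

2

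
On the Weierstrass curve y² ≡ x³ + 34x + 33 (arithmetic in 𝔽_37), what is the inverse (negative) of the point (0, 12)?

-(0, 12) = (0, -12 mod 37) = (0, 25).

(0, 25)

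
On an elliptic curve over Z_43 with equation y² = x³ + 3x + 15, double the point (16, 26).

tangent at (16, 26): λ = (3·16² + 3)/(2·26) ≡ 40/9. 9⁻¹ ≡ 24 (mod 43) since 9·24 = 216 ≡ 1, so λ ≡ 40·24 ≡ 14.
  x = λ² - 16 - 16 = 196 - 32 ≡ 35; y = λ·(16 - 35) - 26 ≡ 9. → (35, 9)

(35, 9)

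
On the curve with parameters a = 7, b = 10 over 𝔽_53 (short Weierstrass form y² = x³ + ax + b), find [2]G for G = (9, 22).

(26, 38)

tangent at (9, 22): λ = (3·9² + 7)/(2·22) ≡ 38/44. 44⁻¹ ≡ 47 (mod 53), so λ ≡ 38·47 ≡ 37.
  x = λ² - 9 - 9 = 1369 - 18 ≡ 26; y = λ·(9 - 26) - 22 ≡ 38. → (26, 38)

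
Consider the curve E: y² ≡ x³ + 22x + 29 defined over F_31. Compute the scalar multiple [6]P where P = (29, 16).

(22, 1)

Double-and-add on 6 = (110)₂. Start with P = (29, 16) for the leading 1-bit.
double: tangent at (29, 16): λ = (3·29² + 22)/(2·16) ≡ 3/1. 1⁻¹ ≡ 1 (mod 31), so λ ≡ 3·1 ≡ 3.
  x = λ² - 29 - 29 = 9 - 58 ≡ 13; y = λ·(29 - 13) - 16 ≡ 1. → (13, 1)
add P: (13, 1) + (29, 16). λ = (16 - 1)/(29 - 13) ≡ 15/16 mod 31. 16⁻¹ ≡ 2 (mod 31) since 16·2 = 32 ≡ 1, so λ ≡ 30.
  x = λ² - 13 - 29 = 900 - 42 ≡ 21; y = λ·(13 - 21) - 1 ≡ 7. → (21, 7)
double: tangent at (21, 7): λ = (3·21² + 22)/(2·7) ≡ 12/14. 14⁻¹ ≡ 20 (mod 31) since 14·20 = 280 ≡ 1, so λ ≡ 12·20 ≡ 23.
  x = λ² - 21 - 21 = 529 - 42 ≡ 22; y = λ·(21 - 22) - 7 ≡ 1. → (22, 1)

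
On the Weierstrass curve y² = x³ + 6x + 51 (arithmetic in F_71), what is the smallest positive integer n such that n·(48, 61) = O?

12

2P: tangent at (48, 61): λ = (3·48² + 6)/(2·61) ≡ 31/51. 51⁻¹ ≡ 39 (mod 71) since 51·39 = 1989 ≡ 1, so λ ≡ 31·39 ≡ 2.
  x = λ² - 48 - 48 = 4 - 96 ≡ 50; y = λ·(48 - 50) - 61 ≡ 6. → (50, 6)
3P: (50, 6) + (48, 61). λ = (61 - 6)/(48 - 50) ≡ 55/69 mod 71. 69⁻¹ ≡ 35 (mod 71) since 69·35 = 2415 ≡ 1, so λ ≡ 8.
  x = λ² - 50 - 48 = 64 - 98 ≡ 37; y = λ·(50 - 37) - 6 ≡ 27. → (37, 27)
4P: (37, 27) + (48, 61). λ = (61 - 27)/(48 - 37) ≡ 34/11 mod 71. 11⁻¹ ≡ 13 (mod 71) since 11·13 = 143 ≡ 1, so λ ≡ 16.
  x = λ² - 37 - 48 = 256 - 85 ≡ 29; y = λ·(37 - 29) - 27 ≡ 30. → (29, 30)
5P: (29, 30) + (48, 61). λ = (61 - 30)/(48 - 29) ≡ 31/19 mod 71. 19⁻¹ ≡ 15 (mod 71) since 19·15 = 285 ≡ 1, so λ ≡ 39.
  x = λ² - 29 - 48 = 1521 - 77 ≡ 24; y = λ·(29 - 24) - 30 ≡ 23. → (24, 23)
6P: (24, 23) + (48, 61). λ = (61 - 23)/(48 - 24) ≡ 38/24 mod 71. 24⁻¹ ≡ 3 (mod 71) since 24·3 = 72 ≡ 1, so λ ≡ 43.
  x = λ² - 24 - 48 = 1849 - 72 ≡ 2; y = λ·(24 - 2) - 23 ≡ 0. → (2, 0)
7P: (2, 0) + (48, 61). λ = (61 - 0)/(48 - 2) ≡ 61/46 mod 71. 46⁻¹ ≡ 17 (mod 71) since 46·17 = 782 ≡ 1, so λ ≡ 43.
  x = λ² - 2 - 48 = 1849 - 50 ≡ 24; y = λ·(2 - 24) - 0 ≡ 48. → (24, 48)
8P: (24, 48) + (48, 61). λ = (61 - 48)/(48 - 24) ≡ 13/24 mod 71. 24⁻¹ ≡ 3 (mod 71), so λ ≡ 39.
  x = λ² - 24 - 48 = 1521 - 72 ≡ 29; y = λ·(24 - 29) - 48 ≡ 41. → (29, 41)
9P: (29, 41) + (48, 61). λ = (61 - 41)/(48 - 29) ≡ 20/19 mod 71. 19⁻¹ ≡ 15 (mod 71), so λ ≡ 16.
  x = λ² - 29 - 48 = 256 - 77 ≡ 37; y = λ·(29 - 37) - 41 ≡ 44. → (37, 44)
10P: (37, 44) + (48, 61). λ = (61 - 44)/(48 - 37) ≡ 17/11 mod 71. 11⁻¹ ≡ 13 (mod 71), so λ ≡ 8.
  x = λ² - 37 - 48 = 64 - 85 ≡ 50; y = λ·(37 - 50) - 44 ≡ 65. → (50, 65)
11P: (50, 65) + (48, 61). λ = (61 - 65)/(48 - 50) ≡ 67/69 mod 71. 69⁻¹ ≡ 35 (mod 71) since 69·35 = 2415 ≡ 1, so λ ≡ 2.
  x = λ² - 50 - 48 = 4 - 98 ≡ 48; y = λ·(50 - 48) - 65 ≡ 10. → (48, 10)
12P: (48, 10) + (48, 61): same x and y₁ ≡ -y₂, so the sum is O.
12P = O, so the order is 12.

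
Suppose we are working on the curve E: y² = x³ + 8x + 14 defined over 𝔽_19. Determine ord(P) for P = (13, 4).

10

2P: tangent at (13, 4): λ = (3·13² + 8)/(2·4) ≡ 2/8. 8⁻¹ ≡ 12 (mod 19) since 8·12 = 96 ≡ 1, so λ ≡ 2·12 ≡ 5.
  x = λ² - 13 - 13 = 25 - 26 ≡ 18; y = λ·(13 - 18) - 4 ≡ 9. → (18, 9)
3P: (18, 9) + (13, 4). λ = (4 - 9)/(13 - 18) ≡ 14/14 mod 19. 14⁻¹ ≡ 15 (mod 19) since 14·15 = 210 ≡ 1, so λ ≡ 1.
  x = λ² - 18 - 13 = 1 - 31 ≡ 8; y = λ·(18 - 8) - 9 ≡ 1. → (8, 1)
4P: (8, 1) + (13, 4). λ = (4 - 1)/(13 - 8) ≡ 3/5 mod 19. 5⁻¹ ≡ 4 (mod 19), so λ ≡ 12.
  x = λ² - 8 - 13 = 144 - 21 ≡ 9; y = λ·(8 - 9) - 1 ≡ 6. → (9, 6)
5P: (9, 6) + (13, 4). λ = (4 - 6)/(13 - 9) ≡ 17/4 mod 19. 4⁻¹ ≡ 5 (mod 19), so λ ≡ 9.
  x = λ² - 9 - 13 = 81 - 22 ≡ 2; y = λ·(9 - 2) - 6 ≡ 0. → (2, 0)
6P: (2, 0) + (13, 4). λ = (4 - 0)/(13 - 2) ≡ 4/11 mod 19. 11⁻¹ ≡ 7 (mod 19) since 11·7 = 77 ≡ 1, so λ ≡ 9.
  x = λ² - 2 - 13 = 81 - 15 ≡ 9; y = λ·(2 - 9) - 0 ≡ 13. → (9, 13)
7P: (9, 13) + (13, 4). λ = (4 - 13)/(13 - 9) ≡ 10/4 mod 19. 4⁻¹ ≡ 5 (mod 19) since 4·5 = 20 ≡ 1, so λ ≡ 12.
  x = λ² - 9 - 13 = 144 - 22 ≡ 8; y = λ·(9 - 8) - 13 ≡ 18. → (8, 18)
8P: (8, 18) + (13, 4). λ = (4 - 18)/(13 - 8) ≡ 5/5 mod 19. 5⁻¹ ≡ 4 (mod 19) since 5·4 = 20 ≡ 1, so λ ≡ 1.
  x = λ² - 8 - 13 = 1 - 21 ≡ 18; y = λ·(8 - 18) - 18 ≡ 10. → (18, 10)
9P: (18, 10) + (13, 4). λ = (4 - 10)/(13 - 18) ≡ 13/14 mod 19. 14⁻¹ ≡ 15 (mod 19), so λ ≡ 5.
  x = λ² - 18 - 13 = 25 - 31 ≡ 13; y = λ·(18 - 13) - 10 ≡ 15. → (13, 15)
10P: (13, 15) + (13, 4): same x and y₁ ≡ -y₂, so the sum is O.
10P = O, so the order is 10.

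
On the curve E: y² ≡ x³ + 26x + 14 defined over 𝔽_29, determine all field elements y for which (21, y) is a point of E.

none

x³ + 26x + 14 = 9821 ≡ 19 (mod 29).
19 is a non-residue mod 29; no y exists.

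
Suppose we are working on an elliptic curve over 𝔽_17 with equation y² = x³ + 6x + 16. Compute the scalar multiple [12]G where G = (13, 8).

(13, 8)

Repeated addition: build up to 12G.
2G: tangent at (13, 8): λ = (3·13² + 6)/(2·8) ≡ 3/16. 16⁻¹ ≡ 16 (mod 17), so λ ≡ 3·16 ≡ 14.
  x = λ² - 13 - 13 = 196 - 26 ≡ 0; y = λ·(13 - 0) - 8 ≡ 4. → (0, 4)
3G: (0, 4) + (13, 8). λ = (8 - 4)/(13 - 0) ≡ 4/13 mod 17. 13⁻¹ ≡ 4 (mod 17) since 13·4 = 52 ≡ 1, so λ ≡ 16.
  x = λ² - 0 - 13 = 256 - 13 ≡ 5; y = λ·(0 - 5) - 4 ≡ 1. → (5, 1)
4G: (5, 1) + (13, 8). λ = (8 - 1)/(13 - 5) ≡ 7/8 mod 17. 8⁻¹ ≡ 15 (mod 17), so λ ≡ 3.
  x = λ² - 5 - 13 = 9 - 18 ≡ 8; y = λ·(5 - 8) - 1 ≡ 7. → (8, 7)
5G: (8, 7) + (13, 8). λ = (8 - 7)/(13 - 8) ≡ 1/5 mod 17. 5⁻¹ ≡ 7 (mod 17), so λ ≡ 7.
  x = λ² - 8 - 13 = 49 - 21 ≡ 11; y = λ·(8 - 11) - 7 ≡ 6. → (11, 6)
6G: (11, 6) + (13, 8). λ = (8 - 6)/(13 - 11) ≡ 2/2 mod 17. 2⁻¹ ≡ 9 (mod 17), so λ ≡ 1.
  x = λ² - 11 - 13 = 1 - 24 ≡ 11; y = λ·(11 - 11) - 6 ≡ 11. → (11, 11)
7G: (11, 11) + (13, 8). λ = (8 - 11)/(13 - 11) ≡ 14/2 mod 17. 2⁻¹ ≡ 9 (mod 17), so λ ≡ 7.
  x = λ² - 11 - 13 = 49 - 24 ≡ 8; y = λ·(11 - 8) - 11 ≡ 10. → (8, 10)
8G: (8, 10) + (13, 8). λ = (8 - 10)/(13 - 8) ≡ 15/5 mod 17. 5⁻¹ ≡ 7 (mod 17), so λ ≡ 3.
  x = λ² - 8 - 13 = 9 - 21 ≡ 5; y = λ·(8 - 5) - 10 ≡ 16. → (5, 16)
9G: (5, 16) + (13, 8). λ = (8 - 16)/(13 - 5) ≡ 9/8 mod 17. 8⁻¹ ≡ 15 (mod 17), so λ ≡ 16.
  x = λ² - 5 - 13 = 256 - 18 ≡ 0; y = λ·(5 - 0) - 16 ≡ 13. → (0, 13)
10G: (0, 13) + (13, 8). λ = (8 - 13)/(13 - 0) ≡ 12/13 mod 17. 13⁻¹ ≡ 4 (mod 17) since 13·4 = 52 ≡ 1, so λ ≡ 14.
  x = λ² - 0 - 13 = 196 - 13 ≡ 13; y = λ·(0 - 13) - 13 ≡ 9. → (13, 9)
11G: (13, 9) + (13, 8): same x and y₁ ≡ -y₂, so the sum is 𝒪.
12G: 𝒪 + (13, 8) = (13, 8) (identity).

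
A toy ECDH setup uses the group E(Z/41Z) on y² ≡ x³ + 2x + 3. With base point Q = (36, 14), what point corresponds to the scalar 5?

Double-and-add on 5 = (101)₂. Start with Q = (36, 14) for the leading 1-bit.
double: tangent at (36, 14): λ = (3·36² + 2)/(2·14) ≡ 36/28. 28⁻¹ ≡ 22 (mod 41) since 28·22 = 616 ≡ 1, so λ ≡ 36·22 ≡ 13.
  x = λ² - 36 - 36 = 169 - 72 ≡ 15; y = λ·(36 - 15) - 14 ≡ 13. → (15, 13)
double: tangent at (15, 13): λ = (3·15² + 2)/(2·13) ≡ 21/26. 26⁻¹ ≡ 30 (mod 41) since 26·30 = 780 ≡ 1, so λ ≡ 21·30 ≡ 15.
  x = λ² - 15 - 15 = 225 - 30 ≡ 31; y = λ·(15 - 31) - 13 ≡ 34. → (31, 34)
add Q: (31, 34) + (36, 14). λ = (14 - 34)/(36 - 31) ≡ 21/5 mod 41. 5⁻¹ ≡ 33 (mod 41), so λ ≡ 37.
  x = λ² - 31 - 36 = 1369 - 67 ≡ 31; y = λ·(31 - 31) - 34 ≡ 7. → (31, 7)

(31, 7)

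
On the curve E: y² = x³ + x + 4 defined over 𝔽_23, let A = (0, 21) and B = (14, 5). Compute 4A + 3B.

First 4A:
Repeated addition: build up to 4A.
2A: tangent at (0, 21): λ = (3·0² + 1)/(2·21) ≡ 1/19. 19⁻¹ ≡ 17 (mod 23), so λ ≡ 1·17 ≡ 17.
  x = λ² - 0 - 0 = 289 - 0 ≡ 13; y = λ·(0 - 13) - 21 ≡ 11. → (13, 11)
3A: (13, 11) + (0, 21). λ = (21 - 11)/(0 - 13) ≡ 10/10 mod 23. 10⁻¹ ≡ 7 (mod 23) since 10·7 = 70 ≡ 1, so λ ≡ 1.
  x = λ² - 13 - 0 = 1 - 13 ≡ 11; y = λ·(13 - 11) - 11 ≡ 14. → (11, 14)
4A: (11, 14) + (0, 21). λ = (21 - 14)/(0 - 11) ≡ 7/12 mod 23. 12⁻¹ ≡ 2 (mod 23) since 12·2 = 24 ≡ 1, so λ ≡ 14.
  x = λ² - 11 - 0 = 196 - 11 ≡ 1; y = λ·(11 - 1) - 14 ≡ 11. → (1, 11)
4A = (1, 11).
Next 3B:
Repeated addition: build up to 3B.
2B: tangent at (14, 5): λ = (3·14² + 1)/(2·5) ≡ 14/10. 10⁻¹ ≡ 7 (mod 23), so λ ≡ 14·7 ≡ 6.
  x = λ² - 14 - 14 = 36 - 28 ≡ 8; y = λ·(14 - 8) - 5 ≡ 8. → (8, 8)
3B: (8, 8) + (14, 5). λ = (5 - 8)/(14 - 8) ≡ 20/6 mod 23. 6⁻¹ ≡ 4 (mod 23) since 6·4 = 24 ≡ 1, so λ ≡ 11.
  x = λ² - 8 - 14 = 121 - 22 ≡ 7; y = λ·(8 - 7) - 8 ≡ 3. → (7, 3)
3B = (7, 3).
Finally 4A + 3B:
(1, 11) + (7, 3). λ = (3 - 11)/(7 - 1) ≡ 15/6 mod 23. 6⁻¹ ≡ 4 (mod 23), so λ ≡ 14.
  x = λ² - 1 - 7 = 196 - 8 ≡ 4; y = λ·(1 - 4) - 11 ≡ 16. → (4, 16)

(4, 16)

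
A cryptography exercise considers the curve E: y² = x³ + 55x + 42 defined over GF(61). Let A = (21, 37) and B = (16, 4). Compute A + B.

(21, 37) + (16, 4). λ = (4 - 37)/(16 - 21) ≡ 28/56 mod 61. 56⁻¹ ≡ 12 (mod 61), so λ ≡ 31.
  x = λ² - 21 - 16 = 961 - 37 ≡ 9; y = λ·(21 - 9) - 37 ≡ 30. → (9, 30)

(9, 30)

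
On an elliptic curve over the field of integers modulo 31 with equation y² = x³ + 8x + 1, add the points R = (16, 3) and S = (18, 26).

(13, 16)

(16, 3) + (18, 26). λ = (26 - 3)/(18 - 16) ≡ 23/2 mod 31. 2⁻¹ ≡ 16 (mod 31), so λ ≡ 27.
  x = λ² - 16 - 18 = 729 - 34 ≡ 13; y = λ·(16 - 13) - 3 ≡ 16. → (13, 16)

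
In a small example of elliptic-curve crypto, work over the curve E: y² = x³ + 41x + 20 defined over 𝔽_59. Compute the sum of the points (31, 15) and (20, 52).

(12, 23)

(31, 15) + (20, 52). λ = (52 - 15)/(20 - 31) ≡ 37/48 mod 59. 48⁻¹ ≡ 16 (mod 59), so λ ≡ 2.
  x = λ² - 31 - 20 = 4 - 51 ≡ 12; y = λ·(31 - 12) - 15 ≡ 23. → (12, 23)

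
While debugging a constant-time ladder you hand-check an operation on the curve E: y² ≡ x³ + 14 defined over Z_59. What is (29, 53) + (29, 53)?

(4, 45)

tangent at (29, 53): λ = (3·29² + 0)/(2·53) ≡ 45/47. 47⁻¹ ≡ 54 (mod 59), so λ ≡ 45·54 ≡ 11.
  x = λ² - 29 - 29 = 121 - 58 ≡ 4; y = λ·(29 - 4) - 53 ≡ 45. → (4, 45)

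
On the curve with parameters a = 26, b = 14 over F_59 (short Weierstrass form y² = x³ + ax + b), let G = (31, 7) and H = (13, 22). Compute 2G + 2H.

First 2G:
Repeated addition: build up to 2G.
2G: tangent at (31, 7): λ = (3·31² + 26)/(2·7) ≡ 18/14. 14⁻¹ ≡ 38 (mod 59), so λ ≡ 18·38 ≡ 35.
  x = λ² - 31 - 31 = 1225 - 62 ≡ 42; y = λ·(31 - 42) - 7 ≡ 21. → (42, 21)
2G = (42, 21).
Next 2H:
Repeated addition: build up to 2H.
2H: tangent at (13, 22): λ = (3·13² + 26)/(2·22) ≡ 2/44. 44⁻¹ ≡ 55 (mod 59) since 44·55 = 2420 ≡ 1, so λ ≡ 2·55 ≡ 51.
  x = λ² - 13 - 13 = 2601 - 26 ≡ 38; y = λ·(13 - 38) - 22 ≡ 1. → (38, 1)
2H = (38, 1).
Finally 2G + 2H:
(42, 21) + (38, 1). λ = (1 - 21)/(38 - 42) ≡ 39/55 mod 59. 55⁻¹ ≡ 44 (mod 59), so λ ≡ 5.
  x = λ² - 42 - 38 = 25 - 80 ≡ 4; y = λ·(42 - 4) - 21 ≡ 51. → (4, 51)

(4, 51)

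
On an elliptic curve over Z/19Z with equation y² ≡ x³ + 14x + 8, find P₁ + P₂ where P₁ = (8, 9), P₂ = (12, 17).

(3, 1)

(8, 9) + (12, 17). λ = (17 - 9)/(12 - 8) ≡ 8/4 mod 19. 4⁻¹ ≡ 5 (mod 19), so λ ≡ 2.
  x = λ² - 8 - 12 = 4 - 20 ≡ 3; y = λ·(8 - 3) - 9 ≡ 1. → (3, 1)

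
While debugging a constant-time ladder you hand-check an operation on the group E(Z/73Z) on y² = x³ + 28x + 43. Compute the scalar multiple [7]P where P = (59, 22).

(54, 5)

Repeated addition: build up to 7P.
2P: tangent at (59, 22): λ = (3·59² + 28)/(2·22) ≡ 32/44. 44⁻¹ ≡ 5 (mod 73), so λ ≡ 32·5 ≡ 14.
  x = λ² - 59 - 59 = 196 - 118 ≡ 5; y = λ·(59 - 5) - 22 ≡ 4. → (5, 4)
3P: (5, 4) + (59, 22). λ = (22 - 4)/(59 - 5) ≡ 18/54 mod 73. 54⁻¹ ≡ 23 (mod 73), so λ ≡ 49.
  x = λ² - 5 - 59 = 2401 - 64 ≡ 1; y = λ·(5 - 1) - 4 ≡ 46. → (1, 46)
4P: (1, 46) + (59, 22). λ = (22 - 46)/(59 - 1) ≡ 49/58 mod 73. 58⁻¹ ≡ 34 (mod 73), so λ ≡ 60.
  x = λ² - 1 - 59 = 3600 - 60 ≡ 36; y = λ·(1 - 36) - 46 ≡ 44. → (36, 44)
5P: (36, 44) + (59, 22). λ = (22 - 44)/(59 - 36) ≡ 51/23 mod 73. 23⁻¹ ≡ 54 (mod 73) since 23·54 = 1242 ≡ 1, so λ ≡ 53.
  x = λ² - 36 - 59 = 2809 - 95 ≡ 13; y = λ·(36 - 13) - 44 ≡ 7. → (13, 7)
6P: (13, 7) + (59, 22). λ = (22 - 7)/(59 - 13) ≡ 15/46 mod 73. 46⁻¹ ≡ 27 (mod 73), so λ ≡ 40.
  x = λ² - 13 - 59 = 1600 - 72 ≡ 68; y = λ·(13 - 68) - 7 ≡ 56. → (68, 56)
7P: (68, 56) + (59, 22). λ = (22 - 56)/(59 - 68) ≡ 39/64 mod 73. 64⁻¹ ≡ 8 (mod 73), so λ ≡ 20.
  x = λ² - 68 - 59 = 400 - 127 ≡ 54; y = λ·(68 - 54) - 56 ≡ 5. → (54, 5)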